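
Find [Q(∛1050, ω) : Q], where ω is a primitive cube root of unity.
[Q(∛1050, ω) : Q] = 6

[Q(∛1050):Q] = 3 (min poly x^3 - 1050, irreducible since 1050 is not a perfect cube). [Q(ω):Q] = 2 (min poly x^2 + x + 1). Since Q(∛1050) ⊂ R and ω ∉ R, we have ω ∉ Q(∛1050), so x^2 + x + 1 remains irreducible over Q(∛1050) and [Q(∛1050, ω) : Q(∛1050)] = 2. By the tower law, [Q(∛1050, ω) : Q] = 3 · 2 = 6. (In fact Q(∛1050, ω) is the splitting field of x^3 - 1050 over Q.)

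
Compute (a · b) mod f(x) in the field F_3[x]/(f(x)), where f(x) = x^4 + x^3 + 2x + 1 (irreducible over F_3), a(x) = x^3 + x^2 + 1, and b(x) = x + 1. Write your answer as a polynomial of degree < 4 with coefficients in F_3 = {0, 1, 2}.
a · b ≡ x^3 + x^2 + 2x (mod f(x))

Multiply in F_3[x]: a(x)·b(x) = (x^3 + x^2 + 1)·(x + 1) = x^4 + 2x^3 + x^2 + x + 1. This has degree ≥ 4, so divide by f(x) over F_3: x^4 + 2x^3 + x^2 + x + 1 = (1)·(x^4 + x^3 + 2x + 1) + (x^3 + x^2 + 2x). Hence a·b ≡ x^3 + x^2 + 2x (mod f). (F_3[x]/(f) is a field with 3^4 = 81 elements since f is irreducible of degree 4.)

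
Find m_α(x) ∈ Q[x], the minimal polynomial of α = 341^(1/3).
m_α(x) = x^3 - 341

α satisfies α^3 = 341, so x^3 - 341 annihilates α. By the rational root test, a rational root p/q (in lowest terms) of x^3 - 341 would satisfy p^3 = 341 q^3, forcing q = 1 and p^3 = 341; but 341 is not a perfect cube, contradiction. A monic cubic over Q with no rational root is irreducible (any nontrivial factorization would include a linear factor). Hence x^3 - 341 is the minimal polynomial of α, and in particular [Q(α):Q] = 3.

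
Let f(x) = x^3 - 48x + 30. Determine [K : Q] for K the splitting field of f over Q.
[K : Q] = 6

By the rational root test, any rational root of the monic integer polynomial f(x) = x^3 - 48x + 30 must be an integer dividing the constant term 30, i.e. one of ±{1, 2, 3, 5, 6, 10, 15, 30}. Evaluating: f(1) = -17, f(-1) = 77, f(2) = -58, f(-2) = 118, f(3) = -87, f(-3) = 147, f(5) = -85, f(-5) = 145, f(6) = -42, f(-6) = 102, f(10) = 550, f(-10) = -490, f(15) = 2685, f(-15) = -2625, f(30) = 25590, f(-30) = -25530; none is 0, so f has no rational root and is therefore irreducible over Q (a cubic with no linear factor over a field is irreducible). For an irreducible cubic, the Galois group is A_3 or S_3 according as the discriminant disc(f) = -4a^3 - 27b^2 = -4·(-48)^3 - 27·(30)^2 = 418068 is or is not a square in Q. Here disc(f) = 418068 is not a perfect square in Q, so the Galois group of f over Q is not contained in A_3 and must be all of S_3. The splitting field has degree |S_3| = 6 over Q, so [K : Q] = 6.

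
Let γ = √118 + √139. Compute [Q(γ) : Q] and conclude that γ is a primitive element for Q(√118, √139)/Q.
[Q(γ) : Q] = 4 (equivalently, Q(γ) = Q(√118, √139))

Obviously Q(γ) ⊆ Q(√118, √139), and [Q(√118, √139):Q] = 4 (since 118, 139 are distinct squarefree integers > 1 with 16402 not a perfect square). To show equality we compute the minimal polynomial of γ. From γ = √118 + √139: γ^2 = 118 + 2√(16402) + 139 = 257 + 2√(16402), so γ^2 - 257 = 2√(16402); squaring, (γ^2 - 257)^2 = 4·16402, i.e. γ^4 - 514γ^2 + 66049 - 65608 = 0, i.e. γ^4 - 514γ^2 + 441 = 0. So γ is a root of x^4 - 514x^2 + 441. This polynomial is irreducible over Q: it has no rational root (each ±√118 ± √139 is irrational), and any factorization into two quadratics over Q would force √(16402) ∈ Q (pairing opposite roots) or √118, √139 ∈ Q (other pairings), all impossible. Hence [Q(γ):Q] = 4 = [Q(√118, √139):Q], so Q(γ) = Q(√118, √139).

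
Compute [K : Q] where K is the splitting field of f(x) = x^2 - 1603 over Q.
[K : Q] = 2

f(x) = x^2 - 1603 factors as (x - √1603)(x + √1603). The splitting field is K = Q(√1603). Since 1603 is squarefree and > 1, it is not a perfect square, so x^2 - 1603 is irreducible over Q and [Q(√1603) : Q] = 2. Hence [K : Q] = 2.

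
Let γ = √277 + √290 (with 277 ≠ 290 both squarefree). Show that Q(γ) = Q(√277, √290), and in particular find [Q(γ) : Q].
[Q(γ) : Q] = 4 (equivalently, Q(γ) = Q(√277, √290))

Obviously Q(γ) ⊆ Q(√277, √290), and [Q(√277, √290):Q] = 4 (since 277, 290 are distinct squarefree integers > 1 with 80330 not a perfect square). To show equality we compute the minimal polynomial of γ. From γ = √277 + √290: γ^2 = 277 + 2√(80330) + 290 = 567 + 2√(80330), so γ^2 - 567 = 2√(80330); squaring, (γ^2 - 567)^2 = 4·80330, i.e. γ^4 - 1134γ^2 + 321489 - 321320 = 0, i.e. γ^4 - 1134γ^2 + 169 = 0. So γ is a root of x^4 - 1134x^2 + 169. This polynomial is irreducible over Q: it has no rational root (each ±√277 ± √290 is irrational), and any factorization into two quadratics over Q would force √(80330) ∈ Q (pairing opposite roots) or √277, √290 ∈ Q (other pairings), all impossible. Hence [Q(γ):Q] = 4 = [Q(√277, √290):Q], so Q(γ) = Q(√277, √290).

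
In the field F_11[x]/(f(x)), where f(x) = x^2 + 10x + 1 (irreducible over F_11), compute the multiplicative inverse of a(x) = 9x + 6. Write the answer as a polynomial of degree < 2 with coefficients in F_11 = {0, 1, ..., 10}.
a(x)^(-1) ≡ 4x + 8 (mod f(x))

Since f is irreducible over F_11, F_11[x]/(f) is a field and a(x) ≠ 0 has an inverse. Apply the extended Euclidean algorithm to f(x) and a(x) in F_11[x]: f(x) = (5x + 10)·a(x) + (7). The last nonzero remainder is the constant 7 = gcd(f, a) in F_11. Back-substituting through the division chain expresses 7 = s(x)·a(x) + t(x)·f(x) with s(x) ≡ 6x + 1 (mod f), so (6x + 1)·a(x) ≡ 7 (mod f). Multiplying by 7^(-1) ≡ 8 in F_11 gives a(x)^(-1) ≡ 8·(6x + 1) ≡ 4x + 8 (mod f). Check: (9x + 6)·(4x + 8) = 3x^2 + 8x + 4 ≡ 1 (mod x^2 + 10x + 1).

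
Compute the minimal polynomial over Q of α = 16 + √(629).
m_α(x) = x^2 - 32x - 373

From α - 16 = √(629), squaring gives (α - 16)^2 = 629, i.e. α^2 - 32α + 256 = 629, so α^2 - 32α - 373 = 0. The discriminant of x^2 - 32x - 373 is (-32)^2 - 4·(-373) = 1024 + 1492 = 2516, and 4·(629) is not a perfect square in Q since 629 is squarefree and ≠ 1. Hence x^2 - 32x - 373 is irreducible over Q and is the minimal polynomial of α.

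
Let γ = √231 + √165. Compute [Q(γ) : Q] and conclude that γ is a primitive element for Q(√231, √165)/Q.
[Q(γ) : Q] = 4 (equivalently, Q(γ) = Q(√231, √165))

Obviously Q(γ) ⊆ Q(√231, √165), and [Q(√231, √165):Q] = 4 (since 231, 165 are distinct squarefree integers > 1 with 38115 not a perfect square). To show equality we compute the minimal polynomial of γ. From γ = √231 + √165: γ^2 = 231 + 2√(38115) + 165 = 396 + 2√(38115), so γ^2 - 396 = 2√(38115); squaring, (γ^2 - 396)^2 = 4·38115, i.e. γ^4 - 792γ^2 + 156816 - 152460 = 0, i.e. γ^4 - 792γ^2 + 4356 = 0. So γ is a root of x^4 - 792x^2 + 4356. This polynomial is irreducible over Q: it has no rational root (each ±√231 ± √165 is irrational), and any factorization into two quadratics over Q would force √(38115) ∈ Q (pairing opposite roots) or √231, √165 ∈ Q (other pairings), all impossible. Hence [Q(γ):Q] = 4 = [Q(√231, √165):Q], so Q(γ) = Q(√231, √165).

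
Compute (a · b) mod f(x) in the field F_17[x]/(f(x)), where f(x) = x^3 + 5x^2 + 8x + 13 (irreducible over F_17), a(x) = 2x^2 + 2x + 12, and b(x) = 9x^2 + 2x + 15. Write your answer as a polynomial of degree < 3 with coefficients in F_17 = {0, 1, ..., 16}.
a · b ≡ 15x^2 + 7x + 10 (mod f(x))

Multiply in F_17[x]: a(x)·b(x) = (2x^2 + 2x + 12)·(9x^2 + 2x + 15) = x^4 + 5x^3 + 6x^2 + 3x + 10. This has degree ≥ 3, so divide by f(x) over F_17: x^4 + 5x^3 + 6x^2 + 3x + 10 = (x)·(x^3 + 5x^2 + 8x + 13) + (15x^2 + 7x + 10). Hence a·b ≡ 15x^2 + 7x + 10 (mod f). (F_17[x]/(f) is a field with 17^3 = 4913 elements since f is irreducible of degree 3.)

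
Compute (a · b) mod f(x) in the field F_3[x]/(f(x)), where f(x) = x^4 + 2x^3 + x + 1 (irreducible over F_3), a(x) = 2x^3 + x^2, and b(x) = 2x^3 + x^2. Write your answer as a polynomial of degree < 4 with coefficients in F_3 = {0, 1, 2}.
a · b ≡ 2x^3 + x (mod f(x))

Multiply in F_3[x]: a(x)·b(x) = (2x^3 + x^2)·(2x^3 + x^2) = x^6 + x^5 + x^4. This has degree ≥ 4, so divide by f(x) over F_3: x^6 + x^5 + x^4 = (x^2 + 2x)·(x^4 + 2x^3 + x + 1) + (2x^3 + x). Hence a·b ≡ 2x^3 + x (mod f). (F_3[x]/(f) is a field with 3^4 = 81 elements since f is irreducible of degree 4.)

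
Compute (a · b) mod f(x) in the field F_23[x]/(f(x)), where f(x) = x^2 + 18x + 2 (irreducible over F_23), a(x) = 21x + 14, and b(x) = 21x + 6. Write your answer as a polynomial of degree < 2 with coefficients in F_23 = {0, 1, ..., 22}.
a · b ≡ 3x + 7 (mod f(x))

Multiply in F_23[x]: a(x)·b(x) = (21x + 14)·(21x + 6) = 4x^2 + 6x + 15. This has degree ≥ 2, so divide by f(x) over F_23: 4x^2 + 6x + 15 = (4)·(x^2 + 18x + 2) + (3x + 7). Hence a·b ≡ 3x + 7 (mod f). (F_23[x]/(f) is a field with 23^2 = 529 elements since f is irreducible of degree 2.)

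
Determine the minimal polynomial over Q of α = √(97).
m_α(x) = x^2 - 97

α satisfies α^2 - 97 = 0, so x^2 - 97 annihilates α. Since d = 97 is squarefree and ≠ 1, it is not a perfect square in Q, so x^2 - 97 has no rational root and is therefore irreducible over Q (a degree-2 polynomial over a field is irreducible iff it has no root). Hence m_α(x) = x^2 - 97.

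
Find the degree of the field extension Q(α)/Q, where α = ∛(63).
[Q(α):Q] = 3

The minimal polynomial of α is x^3 - 63, irreducible over Q since 63 is not a perfect cube (so x^3 - 63 has no rational root). Hence [Q(α):Q] = deg(m_α) = 3.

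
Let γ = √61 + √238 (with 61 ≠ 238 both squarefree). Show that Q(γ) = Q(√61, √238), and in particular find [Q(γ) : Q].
[Q(γ) : Q] = 4 (equivalently, Q(γ) = Q(√61, √238))

Obviously Q(γ) ⊆ Q(√61, √238), and [Q(√61, √238):Q] = 4 (since 61, 238 are distinct squarefree integers > 1 with 14518 not a perfect square). To show equality we compute the minimal polynomial of γ. From γ = √61 + √238: γ^2 = 61 + 2√(14518) + 238 = 299 + 2√(14518), so γ^2 - 299 = 2√(14518); squaring, (γ^2 - 299)^2 = 4·14518, i.e. γ^4 - 598γ^2 + 89401 - 58072 = 0, i.e. γ^4 - 598γ^2 + 31329 = 0. So γ is a root of x^4 - 598x^2 + 31329. This polynomial is irreducible over Q: it has no rational root (each ±√61 ± √238 is irrational), and any factorization into two quadratics over Q would force √(14518) ∈ Q (pairing opposite roots) or √61, √238 ∈ Q (other pairings), all impossible. Hence [Q(γ):Q] = 4 = [Q(√61, √238):Q], so Q(γ) = Q(√61, √238).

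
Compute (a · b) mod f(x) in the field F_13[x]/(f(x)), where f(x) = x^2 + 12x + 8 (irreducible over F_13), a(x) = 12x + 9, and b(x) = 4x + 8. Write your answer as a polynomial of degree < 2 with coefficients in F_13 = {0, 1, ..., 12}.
a · b ≡ 11x (mod f(x))

Multiply in F_13[x]: a(x)·b(x) = (12x + 9)·(4x + 8) = 9x^2 + 2x + 7. This has degree ≥ 2, so divide by f(x) over F_13: 9x^2 + 2x + 7 = (9)·(x^2 + 12x + 8) + (11x). Hence a·b ≡ 11x (mod f). (F_13[x]/(f) is a field with 13^2 = 169 elements since f is irreducible of degree 2.)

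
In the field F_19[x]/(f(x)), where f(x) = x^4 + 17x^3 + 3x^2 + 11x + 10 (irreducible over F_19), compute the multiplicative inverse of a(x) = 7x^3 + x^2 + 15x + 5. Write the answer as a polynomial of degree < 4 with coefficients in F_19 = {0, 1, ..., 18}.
a(x)^(-1) ≡ 12x^3 + 9x^2 + 18x (mod f(x))

Since f is irreducible over F_19, F_19[x]/(f) is a field and a(x) ≠ 0 has an inverse. Apply the extended Euclidean algorithm to f(x) and a(x) in F_19[x]: f(x) = (11x + 9)·a(x) + (11x + 3);  a(x) = (11x^2 + 4x + 2)·(11x + 3) + (18). The last nonzero remainder is the constant 18 = gcd(f, a) in F_19. Back-substituting through the division chain expresses 18 = s(x)·a(x) + t(x)·f(x) with s(x) ≡ 7x^3 + 10x^2 + x (mod f), so (7x^3 + 10x^2 + x)·a(x) ≡ 18 (mod f). Multiplying by 18^(-1) ≡ 18 in F_19 gives a(x)^(-1) ≡ 18·(7x^3 + 10x^2 + x) ≡ 12x^3 + 9x^2 + 18x (mod f). Check: (7x^3 + x^2 + 15x + 5)·(12x^3 + 9x^2 + 18x) = 8x^6 + 18x^5 + 11x^4 + 4x^3 + 11x^2 + 14x ≡ 1 (mod x^4 + 17x^3 + 3x^2 + 11x + 10).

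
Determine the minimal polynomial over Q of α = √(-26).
m_α(x) = x^2 + 26

α satisfies α^2 + 26 = 0, so x^2 + 26 annihilates α. Since d = -26 is squarefree and ≠ 1, it is not a perfect square in Q, so x^2 + 26 has no rational root and is therefore irreducible over Q (a degree-2 polynomial over a field is irreducible iff it has no root). Hence m_α(x) = x^2 + 26.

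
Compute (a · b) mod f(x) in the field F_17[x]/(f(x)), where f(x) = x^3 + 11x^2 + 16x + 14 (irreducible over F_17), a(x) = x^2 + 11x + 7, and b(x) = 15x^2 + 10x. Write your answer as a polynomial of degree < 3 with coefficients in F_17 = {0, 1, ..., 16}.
a · b ≡ x^2 + 6x + 13 (mod f(x))

Multiply in F_17[x]: a(x)·b(x) = (x^2 + 11x + 7)·(15x^2 + 10x) = 15x^4 + 5x^3 + 11x^2 + 2x. This has degree ≥ 3, so divide by f(x) over F_17: 15x^4 + 5x^3 + 11x^2 + 2x = (15x + 10)·(x^3 + 11x^2 + 16x + 14) + (x^2 + 6x + 13). Hence a·b ≡ x^2 + 6x + 13 (mod f). (F_17[x]/(f) is a field with 17^3 = 4913 elements since f is irreducible of degree 3.)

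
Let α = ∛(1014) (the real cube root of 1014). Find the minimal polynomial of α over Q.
m_α(x) = x^3 - 1014

α satisfies α^3 = 1014, so x^3 - 1014 annihilates α. By the rational root test, a rational root p/q (in lowest terms) of x^3 - 1014 would satisfy p^3 = 1014 q^3, forcing q = 1 and p^3 = 1014; but 1014 is not a perfect cube, contradiction. A monic cubic over Q with no rational root is irreducible (any nontrivial factorization would include a linear factor). Hence x^3 - 1014 is the minimal polynomial of α, and in particular [Q(α):Q] = 3.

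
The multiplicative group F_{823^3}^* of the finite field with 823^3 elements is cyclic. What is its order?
|F_{823^3}^*| = 557441766

F_{823^3} has 823^3 = 557441767 elements; its multiplicative group consists of all nonzero elements, so |F_{823^3}^*| = 557441767 - 1 = 557441766. (It is cyclic since any finite subgroup of the multiplicative group of a field is cyclic.)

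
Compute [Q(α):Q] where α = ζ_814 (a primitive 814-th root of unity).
[Q(α):Q] = 360

The minimal polynomial of ζ_814 over Q is the 814-th cyclotomic polynomial Φ_814(x), which is irreducible over Q and has degree φ(814) = 360. Hence [Q(α):Q] = φ(814) = 360.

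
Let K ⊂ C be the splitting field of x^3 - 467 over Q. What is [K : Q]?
[K : Q] = 6

The roots of x^3 - 467 are ∛467, ω∛467, ω^2∛467 where ω = e^(2πi/3) is a primitive cube root of unity, so K = Q(∛467, ω). Now [Q(∛467):Q] = 3 (since 467 is not a perfect cube, x^3 - 467 is irreducible) and [Q(ω):Q] = 2. Both 2 and 3 divide [K:Q], and [K:Q] ≤ 3·2 = 6, so [K:Q] = 6. (Equivalently: Q(∛467) ⊂ R but ω ∉ R, so [K : Q(∛467)] = 2.)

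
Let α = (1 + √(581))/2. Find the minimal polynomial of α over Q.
m_α(x) = x^2 - x - 145

From 2α - 1 = √(581), squaring gives (2α - 1)^2 = 581, i.e. 4α^2 - 4α + 1 = 581, so α^2 - α + (1 - 581)/4 = 0. Since 581 ≡ 1 (mod 4), (1 - 581)/4 = -145 ∈ Z. The polynomial x^2 - x - 145 has discriminant 1 - 4·(-145) = 581, which is not a perfect square in Q (d = 581 is squarefree and ≠ 1), so x^2 - x - 145 is irreducible over Q. It is the minimal polynomial of α.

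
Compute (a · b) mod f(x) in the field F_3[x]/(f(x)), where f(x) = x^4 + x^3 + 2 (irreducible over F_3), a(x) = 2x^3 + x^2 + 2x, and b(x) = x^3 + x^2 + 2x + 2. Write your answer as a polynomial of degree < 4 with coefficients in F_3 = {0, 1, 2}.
a · b ≡ 2x^3 + 2x^2 + 2x (mod f(x))

Multiply in F_3[x]: a(x)·b(x) = (2x^3 + x^2 + 2x)·(x^3 + x^2 + 2x + 2) = 2x^6 + x^4 + 2x^3 + x. This has degree ≥ 4, so divide by f(x) over F_3: 2x^6 + x^4 + 2x^3 + x = (2x^2 + x)·(x^4 + x^3 + 2) + (2x^3 + 2x^2 + 2x). Hence a·b ≡ 2x^3 + 2x^2 + 2x (mod f). (F_3[x]/(f) is a field with 3^4 = 81 elements since f is irreducible of degree 4.)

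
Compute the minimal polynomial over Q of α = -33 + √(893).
m_α(x) = x^2 + 66x + 196

From α + 33 = √(893), squaring gives (α + 33)^2 = 893, i.e. α^2 + 66α + 1089 = 893, so α^2 + 66α + 196 = 0. The discriminant of x^2 + 66x + 196 is (66)^2 - 4·(196) = 4356 - 784 = 3572, and 4·(893) is not a perfect square in Q since 893 is squarefree and ≠ 1. Hence x^2 + 66x + 196 is irreducible over Q and is the minimal polynomial of α.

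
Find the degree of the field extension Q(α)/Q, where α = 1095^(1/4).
[Q(α):Q] = 4

α is a root of x^4 - 1095. By Eisenstein's criterion at the prime p = 3 (which divides the constant term 1095 but p^2 = 9 does not, since 1095 is squarefree), x^4 - 1095 is irreducible over Q. Hence [Q(α):Q] = 4.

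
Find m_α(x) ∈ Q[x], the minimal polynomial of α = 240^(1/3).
m_α(x) = x^3 - 240

α satisfies α^3 = 240, so x^3 - 240 annihilates α. By the rational root test, a rational root p/q (in lowest terms) of x^3 - 240 would satisfy p^3 = 240 q^3, forcing q = 1 and p^3 = 240; but 240 is not a perfect cube, contradiction. A monic cubic over Q with no rational root is irreducible (any nontrivial factorization would include a linear factor). Hence x^3 - 240 is the minimal polynomial of α, and in particular [Q(α):Q] = 3.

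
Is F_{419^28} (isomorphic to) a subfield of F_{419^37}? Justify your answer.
No: F_{419^28} is not a subfield of F_{419^37}

F_{p^m} embeds in F_{p^n} iff m | n. Here 28 ∤ 37 (since 37 = 1·28 + 9 with remainder 9 ≠ 0), so F_{419^28} is not a subfield of F_{419^37}. Equivalently: if it were, the tower law would give 28 = [F_{419^28}:F_419] dividing [F_{419^37}:F_419] = 37, contradiction.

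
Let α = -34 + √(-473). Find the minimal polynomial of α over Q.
m_α(x) = x^2 + 68x + 1629

From α + 34 = √(-473), squaring gives (α + 34)^2 = -473, i.e. α^2 + 68α + 1156 = -473, so α^2 + 68α + 1629 = 0. The discriminant of x^2 + 68x + 1629 is (68)^2 - 4·(1629) = 4624 - 6516 = -1892, and 4·(-473) is not a perfect square in Q since -473 is squarefree and ≠ 1. Hence x^2 + 68x + 1629 is irreducible over Q and is the minimal polynomial of α.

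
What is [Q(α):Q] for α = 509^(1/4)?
[Q(α):Q] = 4

α is a root of x^4 - 509. By Eisenstein's criterion at the prime p = 509 (which divides the constant term 509 but p^2 = 259081 does not, since 509 is squarefree), x^4 - 509 is irreducible over Q. Hence [Q(α):Q] = 4.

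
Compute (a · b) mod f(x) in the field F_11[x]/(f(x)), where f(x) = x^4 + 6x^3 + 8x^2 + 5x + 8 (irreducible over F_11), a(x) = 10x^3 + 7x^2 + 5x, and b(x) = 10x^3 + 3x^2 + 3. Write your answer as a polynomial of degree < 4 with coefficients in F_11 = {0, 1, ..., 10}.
a · b ≡ 6x^3 + 9x^2 + 8x + 4 (mod f(x))

Multiply in F_11[x]: a(x)·b(x) = (10x^3 + 7x^2 + 5x)·(10x^3 + 3x^2 + 3) = x^6 + x^5 + 5x^4 + x^3 + 10x^2 + 4x. This has degree ≥ 4, so divide by f(x) over F_11: x^6 + x^5 + 5x^4 + x^3 + 10x^2 + 4x = (x^2 + 6x + 5)·(x^4 + 6x^3 + 8x^2 + 5x + 8) + (6x^3 + 9x^2 + 8x + 4). Hence a·b ≡ 6x^3 + 9x^2 + 8x + 4 (mod f). (F_11[x]/(f) is a field with 11^4 = 14641 elements since f is irreducible of degree 4.)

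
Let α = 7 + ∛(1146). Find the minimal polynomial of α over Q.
m_α(x) = x^3 - 21x^2 + 147x - 1489

Set β = α - 7 = ∛(1146), so β^3 = 1146. Then (α - 7)^3 - 1146 = 0, i.e. α is a root of g(x) = (x - 7)^3 - 1146 = x^3 - 21x^2 + 147x - 1489. Since g(x) = h(x - 7) where h(x) = x^3 - 1146, and h is irreducible over Q (because 1146 is not a perfect cube, so h has no rational root, and a monic cubic with no rational root is irreducible), g is also irreducible (irreducibility is preserved under the substitution x → x - 7). Hence m_α(x) = x^3 - 21x^2 + 147x - 1489.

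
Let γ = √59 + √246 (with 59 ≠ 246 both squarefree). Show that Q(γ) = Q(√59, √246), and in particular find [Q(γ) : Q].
[Q(γ) : Q] = 4 (equivalently, Q(γ) = Q(√59, √246))

Obviously Q(γ) ⊆ Q(√59, √246), and [Q(√59, √246):Q] = 4 (since 59, 246 are distinct squarefree integers > 1 with 14514 not a perfect square). To show equality we compute the minimal polynomial of γ. From γ = √59 + √246: γ^2 = 59 + 2√(14514) + 246 = 305 + 2√(14514), so γ^2 - 305 = 2√(14514); squaring, (γ^2 - 305)^2 = 4·14514, i.e. γ^4 - 610γ^2 + 93025 - 58056 = 0, i.e. γ^4 - 610γ^2 + 34969 = 0. So γ is a root of x^4 - 610x^2 + 34969. This polynomial is irreducible over Q: it has no rational root (each ±√59 ± √246 is irrational), and any factorization into two quadratics over Q would force √(14514) ∈ Q (pairing opposite roots) or √59, √246 ∈ Q (other pairings), all impossible. Hence [Q(γ):Q] = 4 = [Q(√59, √246):Q], so Q(γ) = Q(√59, √246).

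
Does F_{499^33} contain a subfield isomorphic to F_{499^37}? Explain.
No: F_{499^37} is not a subfield of F_{499^33}

F_{p^m} embeds in F_{p^n} iff m | n. Here 37 ∤ 33 (since 33 = 0·37 + 33 with remainder 33 ≠ 0), so F_{499^37} is not a subfield of F_{499^33}. Equivalently: if it were, the tower law would give 37 = [F_{499^37}:F_499] dividing [F_{499^33}:F_499] = 33, contradiction.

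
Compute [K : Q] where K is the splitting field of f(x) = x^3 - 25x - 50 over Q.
[K : Q] = 6

By the rational root test, any rational root of the monic integer polynomial f(x) = x^3 - 25x - 50 must be an integer dividing the constant term -50, i.e. one of ±{1, 2, 5, 10, 25, 50}. Evaluating: f(1) = -74, f(-1) = -26, f(2) = -92, f(-2) = -8, f(5) = -50, f(-5) = -50, f(10) = 700, f(-10) = -800, f(25) = 14950, f(-25) = -15050, f(50) = 123700, f(-50) = -123800; none is 0, so f has no rational root and is therefore irreducible over Q (a cubic with no linear factor over a field is irreducible). For an irreducible cubic, the Galois group is A_3 or S_3 according as the discriminant disc(f) = -4a^3 - 27b^2 = -4·(-25)^3 - 27·(-50)^2 = -5000 is or is not a square in Q. Here disc(f) = -5000 is not a perfect square in Q, so the Galois group of f over Q is not contained in A_3 and must be all of S_3. The splitting field has degree |S_3| = 6 over Q, so [K : Q] = 6.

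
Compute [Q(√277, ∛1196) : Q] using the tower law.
[Q(√277, ∛1196) : Q] = 6

Let L = Q(√277, ∛1196). Since Q(√277) ⊂ L and [Q(√277):Q] = 2, the tower law gives 2 | [L:Q]. Likewise Q(∛1196) ⊂ L with [Q(∛1196):Q] = 3 (because 1196 is not a perfect cube), so 3 | [L:Q]. As gcd(2,3) = 1, [L:Q] is divisible by 6. Conversely L is generated over Q by √277 and ∛1196, so [L:Q] ≤ 2·3 = 6. Therefore [Q(√277, ∛1196) : Q] = 6.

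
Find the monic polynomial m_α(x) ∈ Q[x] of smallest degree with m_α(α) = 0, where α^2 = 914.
m_α(x) = x^2 - 914

α satisfies α^2 - 914 = 0, so x^2 - 914 annihilates α. Since d = 914 is squarefree and ≠ 1, it is not a perfect square in Q, so x^2 - 914 has no rational root and is therefore irreducible over Q (a degree-2 polynomial over a field is irreducible iff it has no root). Hence m_α(x) = x^2 - 914.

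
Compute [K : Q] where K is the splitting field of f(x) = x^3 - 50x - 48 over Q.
[K : Q] = 6

By the rational root test, any rational root of the monic integer polynomial f(x) = x^3 - 50x - 48 must be an integer dividing the constant term -48, i.e. one of ±{1, 2, 3, 4, 6, 8, 12, 16, 24, 48}. Evaluating: f(1) = -97, f(-1) = 1, f(2) = -140, f(-2) = 44, f(3) = -171, f(-3) = 75, f(4) = -184, f(-4) = 88, f(6) = -132, f(-6) = 36, f(8) = 64, f(-8) = -160, f(12) = 1080, f(-12) = -1176, f(16) = 3248, f(-16) = -3344, f(24) = 12576, f(-24) = -12672, f(48) = 108144, f(-48) = -108240; none is 0, so f has no rational root and is therefore irreducible over Q (a cubic with no linear factor over a field is irreducible). For an irreducible cubic, the Galois group is A_3 or S_3 according as the discriminant disc(f) = -4a^3 - 27b^2 = -4·(-50)^3 - 27·(-48)^2 = 437792 is or is not a square in Q. Here disc(f) = 437792 is not a perfect square in Q, so the Galois group of f over Q is not contained in A_3 and must be all of S_3. The splitting field has degree |S_3| = 6 over Q, so [K : Q] = 6.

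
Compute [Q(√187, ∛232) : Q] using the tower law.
[Q(√187, ∛232) : Q] = 6

Let L = Q(√187, ∛232). Since Q(√187) ⊂ L and [Q(√187):Q] = 2, the tower law gives 2 | [L:Q]. Likewise Q(∛232) ⊂ L with [Q(∛232):Q] = 3 (because 232 is not a perfect cube), so 3 | [L:Q]. As gcd(2,3) = 1, [L:Q] is divisible by 6. Conversely L is generated over Q by √187 and ∛232, so [L:Q] ≤ 2·3 = 6. Therefore [Q(√187, ∛232) : Q] = 6.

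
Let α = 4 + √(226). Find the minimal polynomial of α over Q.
m_α(x) = x^2 - 8x - 210

From α - 4 = √(226), squaring gives (α - 4)^2 = 226, i.e. α^2 - 8α + 16 = 226, so α^2 - 8α - 210 = 0. The discriminant of x^2 - 8x - 210 is (-8)^2 - 4·(-210) = 64 + 840 = 904, and 4·(226) is not a perfect square in Q since 226 is squarefree and ≠ 1. Hence x^2 - 8x - 210 is irreducible over Q and is the minimal polynomial of α.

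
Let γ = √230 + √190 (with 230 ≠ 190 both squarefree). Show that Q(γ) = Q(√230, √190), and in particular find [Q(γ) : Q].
[Q(γ) : Q] = 4 (equivalently, Q(γ) = Q(√230, √190))

Obviously Q(γ) ⊆ Q(√230, √190), and [Q(√230, √190):Q] = 4 (since 230, 190 are distinct squarefree integers > 1 with 43700 not a perfect square). To show equality we compute the minimal polynomial of γ. From γ = √230 + √190: γ^2 = 230 + 2√(43700) + 190 = 420 + 2√(43700), so γ^2 - 420 = 2√(43700); squaring, (γ^2 - 420)^2 = 4·43700, i.e. γ^4 - 840γ^2 + 176400 - 174800 = 0, i.e. γ^4 - 840γ^2 + 1600 = 0. So γ is a root of x^4 - 840x^2 + 1600. This polynomial is irreducible over Q: it has no rational root (each ±√230 ± √190 is irrational), and any factorization into two quadratics over Q would force √(43700) ∈ Q (pairing opposite roots) or √230, √190 ∈ Q (other pairings), all impossible. Hence [Q(γ):Q] = 4 = [Q(√230, √190):Q], so Q(γ) = Q(√230, √190).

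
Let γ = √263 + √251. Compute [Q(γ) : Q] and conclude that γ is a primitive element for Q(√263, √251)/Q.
[Q(γ) : Q] = 4 (equivalently, Q(γ) = Q(√263, √251))

Obviously Q(γ) ⊆ Q(√263, √251), and [Q(√263, √251):Q] = 4 (since 263, 251 are distinct squarefree integers > 1 with 66013 not a perfect square). To show equality we compute the minimal polynomial of γ. From γ = √263 + √251: γ^2 = 263 + 2√(66013) + 251 = 514 + 2√(66013), so γ^2 - 514 = 2√(66013); squaring, (γ^2 - 514)^2 = 4·66013, i.e. γ^4 - 1028γ^2 + 264196 - 264052 = 0, i.e. γ^4 - 1028γ^2 + 144 = 0. So γ is a root of x^4 - 1028x^2 + 144. This polynomial is irreducible over Q: it has no rational root (each ±√263 ± √251 is irrational), and any factorization into two quadratics over Q would force √(66013) ∈ Q (pairing opposite roots) or √263, √251 ∈ Q (other pairings), all impossible. Hence [Q(γ):Q] = 4 = [Q(√263, √251):Q], so Q(γ) = Q(√263, √251).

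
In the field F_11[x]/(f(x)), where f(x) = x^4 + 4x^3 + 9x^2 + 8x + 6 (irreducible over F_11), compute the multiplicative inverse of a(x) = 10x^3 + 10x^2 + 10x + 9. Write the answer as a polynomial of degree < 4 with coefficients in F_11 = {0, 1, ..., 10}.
a(x)^(-1) ≡ 8x^3 + 4x^2 + x + 2 (mod f(x))

Since f is irreducible over F_11, F_11[x]/(f) is a field and a(x) ≠ 0 has an inverse. Apply the extended Euclidean algorithm to f(x) and a(x) in F_11[x]: f(x) = (10x + 8)·a(x) + (5x^2 + 3x);  a(x) = (2x + 3)·(5x^2 + 3x) + (x + 9);  (5x^2 + 3x) = (5x + 2)·(x + 9) + (4). The last nonzero remainder is the constant 4 = gcd(f, a) in F_11. Back-substituting through the division chain expresses 4 = s(x)·a(x) + t(x)·f(x) with s(x) ≡ 10x^3 + 5x^2 + 4x + 8 (mod f), so (10x^3 + 5x^2 + 4x + 8)·a(x) ≡ 4 (mod f). Multiplying by 4^(-1) ≡ 3 in F_11 gives a(x)^(-1) ≡ 3·(10x^3 + 5x^2 + 4x + 8) ≡ 8x^3 + 4x^2 + x + 2 (mod f). Check: (10x^3 + 10x^2 + 10x + 9)·(8x^3 + 4x^2 + x + 2) = 3x^6 + 10x^5 + 9x^4 + 10x^3 + 7x + 7 ≡ 1 (mod x^4 + 4x^3 + 9x^2 + 8x + 6).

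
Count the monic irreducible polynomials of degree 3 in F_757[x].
There are 144599112 monic irreducible polynomials of degree 3 over F_757

Each element of F_{757^3} that lies in no proper subfield is a root of exactly one monic irreducible of degree 3 over F_757, and each such polynomial has 3 distinct roots in F_{757^3}. By Möbius inversion the count is N_757(3) = (1/3) Σ_{d|3} μ(3/d) · 757^d = (1/3)(μ(3)·757^1 + μ(1)·757^3) = 433797336/3 = 144599112.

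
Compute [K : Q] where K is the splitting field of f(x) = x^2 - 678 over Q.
[K : Q] = 2

f(x) = x^2 - 678 factors as (x - √678)(x + √678). The splitting field is K = Q(√678). Since 678 is squarefree and > 1, it is not a perfect square, so x^2 - 678 is irreducible over Q and [Q(√678) : Q] = 2. Hence [K : Q] = 2.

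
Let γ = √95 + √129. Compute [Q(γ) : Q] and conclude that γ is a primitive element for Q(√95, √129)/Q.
[Q(γ) : Q] = 4 (equivalently, Q(γ) = Q(√95, √129))

Obviously Q(γ) ⊆ Q(√95, √129), and [Q(√95, √129):Q] = 4 (since 95, 129 are distinct squarefree integers > 1 with 12255 not a perfect square). To show equality we compute the minimal polynomial of γ. From γ = √95 + √129: γ^2 = 95 + 2√(12255) + 129 = 224 + 2√(12255), so γ^2 - 224 = 2√(12255); squaring, (γ^2 - 224)^2 = 4·12255, i.e. γ^4 - 448γ^2 + 50176 - 49020 = 0, i.e. γ^4 - 448γ^2 + 1156 = 0. So γ is a root of x^4 - 448x^2 + 1156. This polynomial is irreducible over Q: it has no rational root (each ±√95 ± √129 is irrational), and any factorization into two quadratics over Q would force √(12255) ∈ Q (pairing opposite roots) or √95, √129 ∈ Q (other pairings), all impossible. Hence [Q(γ):Q] = 4 = [Q(√95, √129):Q], so Q(γ) = Q(√95, √129).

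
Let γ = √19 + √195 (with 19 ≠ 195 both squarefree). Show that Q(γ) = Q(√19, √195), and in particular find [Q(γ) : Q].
[Q(γ) : Q] = 4 (equivalently, Q(γ) = Q(√19, √195))

Obviously Q(γ) ⊆ Q(√19, √195), and [Q(√19, √195):Q] = 4 (since 19, 195 are distinct squarefree integers > 1 with 3705 not a perfect square). To show equality we compute the minimal polynomial of γ. From γ = √19 + √195: γ^2 = 19 + 2√(3705) + 195 = 214 + 2√(3705), so γ^2 - 214 = 2√(3705); squaring, (γ^2 - 214)^2 = 4·3705, i.e. γ^4 - 428γ^2 + 45796 - 14820 = 0, i.e. γ^4 - 428γ^2 + 30976 = 0. So γ is a root of x^4 - 428x^2 + 30976. This polynomial is irreducible over Q: it has no rational root (each ±√19 ± √195 is irrational), and any factorization into two quadratics over Q would force √(3705) ∈ Q (pairing opposite roots) or √19, √195 ∈ Q (other pairings), all impossible. Hence [Q(γ):Q] = 4 = [Q(√19, √195):Q], so Q(γ) = Q(√19, √195).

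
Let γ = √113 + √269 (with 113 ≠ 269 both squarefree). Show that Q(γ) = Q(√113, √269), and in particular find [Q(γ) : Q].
[Q(γ) : Q] = 4 (equivalently, Q(γ) = Q(√113, √269))

Obviously Q(γ) ⊆ Q(√113, √269), and [Q(√113, √269):Q] = 4 (since 113, 269 are distinct squarefree integers > 1 with 30397 not a perfect square). To show equality we compute the minimal polynomial of γ. From γ = √113 + √269: γ^2 = 113 + 2√(30397) + 269 = 382 + 2√(30397), so γ^2 - 382 = 2√(30397); squaring, (γ^2 - 382)^2 = 4·30397, i.e. γ^4 - 764γ^2 + 145924 - 121588 = 0, i.e. γ^4 - 764γ^2 + 24336 = 0. So γ is a root of x^4 - 764x^2 + 24336. This polynomial is irreducible over Q: it has no rational root (each ±√113 ± √269 is irrational), and any factorization into two quadratics over Q would force √(30397) ∈ Q (pairing opposite roots) or √113, √269 ∈ Q (other pairings), all impossible. Hence [Q(γ):Q] = 4 = [Q(√113, √269):Q], so Q(γ) = Q(√113, √269).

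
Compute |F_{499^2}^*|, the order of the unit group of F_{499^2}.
|F_{499^2}^*| = 249000

F_{499^2} has 499^2 = 249001 elements; its multiplicative group consists of all nonzero elements, so |F_{499^2}^*| = 249001 - 1 = 249000. (It is cyclic since any finite subgroup of the multiplicative group of a field is cyclic.)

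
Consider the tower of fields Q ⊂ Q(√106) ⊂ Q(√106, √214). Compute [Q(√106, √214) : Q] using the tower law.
[Q(√106, √214) : Q] = 4

[Q(√106):Q] = 2 (min poly x^2 - 106, irreducible since 106 is squarefree > 1). For the top step, suppose √214 ∈ Q(√106), say √214 = c + d√106 with c, d ∈ Q. Squaring: 214 = c^2 + 106d^2 + 2cd√106. Since √106 ∉ Q this forces 2cd = 0. If d = 0 then √214 = c ∈ Q, contradicting 214 squarefree > 1. If c = 0 then 214 = 106d^2, so 106·214 = (106d)^2 is a perfect square in Q — but 106·214 = 22684 is not a perfect square (since 106 and 214 are distinct squarefree integers). Contradiction. Hence √214 ∉ Q(√106), so x^2 - 214 stays irreducible over Q(√106) and [Q(√106, √214) : Q(√106)] = 2. By the tower law, [Q(√106, √214) : Q] = 2 · 2 = 4.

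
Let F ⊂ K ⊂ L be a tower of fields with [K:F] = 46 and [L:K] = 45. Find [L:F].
[L:F] = 2070

The tower law says that for any tower of field extensions F ⊂ K ⊂ L with finite degrees, [L:F] = [L:K] · [K:F]. Here this gives [L:F] = 45 · 46 = 2070.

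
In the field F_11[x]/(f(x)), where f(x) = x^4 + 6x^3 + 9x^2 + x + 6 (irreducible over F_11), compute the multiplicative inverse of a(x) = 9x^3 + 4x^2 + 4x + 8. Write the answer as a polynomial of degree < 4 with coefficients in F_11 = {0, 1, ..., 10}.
a(x)^(-1) ≡ 2x^3 + x^2 + 5x + 5 (mod f(x))

Since f is irreducible over F_11, F_11[x]/(f) is a field and a(x) ≠ 0 has an inverse. Apply the extended Euclidean algorithm to f(x) and a(x) in F_11[x]: f(x) = (5x + 7)·a(x) + (5x^2 + 10x + 5);  a(x) = (4x + 6)·(5x^2 + 10x + 5) + (x);  (5x^2 + 10x + 5) = (5x + 10)·(x) + (5). The last nonzero remainder is the constant 5 = gcd(f, a) in F_11. Back-substituting through the division chain expresses 5 = s(x)·a(x) + t(x)·f(x) with s(x) ≡ 10x^3 + 5x^2 + 3x + 3 (mod f), so (10x^3 + 5x^2 + 3x + 3)·a(x) ≡ 5 (mod f). Multiplying by 5^(-1) ≡ 9 in F_11 gives a(x)^(-1) ≡ 9·(10x^3 + 5x^2 + 3x + 3) ≡ 2x^3 + x^2 + 5x + 5 (mod f). Check: (9x^3 + 4x^2 + 4x + 8)·(2x^3 + x^2 + 5x + 5) = 7x^6 + 6x^5 + 2x^4 + 8x^3 + 4x^2 + 5x + 7 ≡ 1 (mod x^4 + 6x^3 + 9x^2 + x + 6).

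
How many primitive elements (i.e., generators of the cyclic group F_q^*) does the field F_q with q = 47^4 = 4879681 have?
There are φ(4879680) = 1081344 primitive elements

F_q^* is cyclic of order q - 1 = 4879680. A cyclic group of order m has exactly φ(m) generators. Here m = 4879680 = 2^6 · 3 · 5 · 13 · 17 · 23, so the number of primitive elements is φ(4879680) = 1081344.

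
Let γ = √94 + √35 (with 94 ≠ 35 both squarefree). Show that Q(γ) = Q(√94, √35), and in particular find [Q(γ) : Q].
[Q(γ) : Q] = 4 (equivalently, Q(γ) = Q(√94, √35))

Obviously Q(γ) ⊆ Q(√94, √35), and [Q(√94, √35):Q] = 4 (since 94, 35 are distinct squarefree integers > 1 with 3290 not a perfect square). To show equality we compute the minimal polynomial of γ. From γ = √94 + √35: γ^2 = 94 + 2√(3290) + 35 = 129 + 2√(3290), so γ^2 - 129 = 2√(3290); squaring, (γ^2 - 129)^2 = 4·3290, i.e. γ^4 - 258γ^2 + 16641 - 13160 = 0, i.e. γ^4 - 258γ^2 + 3481 = 0. So γ is a root of x^4 - 258x^2 + 3481. This polynomial is irreducible over Q: it has no rational root (each ±√94 ± √35 is irrational), and any factorization into two quadratics over Q would force √(3290) ∈ Q (pairing opposite roots) or √94, √35 ∈ Q (other pairings), all impossible. Hence [Q(γ):Q] = 4 = [Q(√94, √35):Q], so Q(γ) = Q(√94, √35).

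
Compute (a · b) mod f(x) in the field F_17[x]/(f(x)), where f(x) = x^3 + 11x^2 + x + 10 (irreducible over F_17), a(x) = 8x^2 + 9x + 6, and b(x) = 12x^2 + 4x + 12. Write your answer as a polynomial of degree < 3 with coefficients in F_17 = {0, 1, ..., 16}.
a · b ≡ x^2 + 3x + 1 (mod f(x))

Multiply in F_17[x]: a(x)·b(x) = (8x^2 + 9x + 6)·(12x^2 + 4x + 12) = 11x^4 + 4x^3 + 13x + 4. This has degree ≥ 3, so divide by f(x) over F_17: 11x^4 + 4x^3 + 13x + 4 = (11x + 2)·(x^3 + 11x^2 + x + 10) + (x^2 + 3x + 1). Hence a·b ≡ x^2 + 3x + 1 (mod f). (F_17[x]/(f) is a field with 17^3 = 4913 elements since f is irreducible of degree 3.)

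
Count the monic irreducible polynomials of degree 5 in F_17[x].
There are 283968 monic irreducible polynomials of degree 5 over F_17

Each element of F_{17^5} that lies in no proper subfield is a root of exactly one monic irreducible of degree 5 over F_17, and each such polynomial has 5 distinct roots in F_{17^5}. By Möbius inversion the count is N_17(5) = (1/5) Σ_{d|5} μ(5/d) · 17^d = (1/5)(μ(5)·17^1 + μ(1)·17^5) = 1419840/5 = 283968.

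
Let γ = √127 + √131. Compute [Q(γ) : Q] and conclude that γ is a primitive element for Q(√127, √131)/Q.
[Q(γ) : Q] = 4 (equivalently, Q(γ) = Q(√127, √131))

Obviously Q(γ) ⊆ Q(√127, √131), and [Q(√127, √131):Q] = 4 (since 127, 131 are distinct squarefree integers > 1 with 16637 not a perfect square). To show equality we compute the minimal polynomial of γ. From γ = √127 + √131: γ^2 = 127 + 2√(16637) + 131 = 258 + 2√(16637), so γ^2 - 258 = 2√(16637); squaring, (γ^2 - 258)^2 = 4·16637, i.e. γ^4 - 516γ^2 + 66564 - 66548 = 0, i.e. γ^4 - 516γ^2 + 16 = 0. So γ is a root of x^4 - 516x^2 + 16. This polynomial is irreducible over Q: it has no rational root (each ±√127 ± √131 is irrational), and any factorization into two quadratics over Q would force √(16637) ∈ Q (pairing opposite roots) or √127, √131 ∈ Q (other pairings), all impossible. Hence [Q(γ):Q] = 4 = [Q(√127, √131):Q], so Q(γ) = Q(√127, √131).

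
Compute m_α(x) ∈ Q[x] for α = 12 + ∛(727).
m_α(x) = x^3 - 36x^2 + 432x - 2455

Set β = α - 12 = ∛(727), so β^3 = 727. Then (α - 12)^3 - 727 = 0, i.e. α is a root of g(x) = (x - 12)^3 - 727 = x^3 - 36x^2 + 432x - 2455. Since g(x) = h(x - 12) where h(x) = x^3 - 727, and h is irreducible over Q (because 727 is not a perfect cube, so h has no rational root, and a monic cubic with no rational root is irreducible), g is also irreducible (irreducibility is preserved under the substitution x → x - 12). Hence m_α(x) = x^3 - 36x^2 + 432x - 2455.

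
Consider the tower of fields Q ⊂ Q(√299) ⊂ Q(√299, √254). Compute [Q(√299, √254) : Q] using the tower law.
[Q(√299, √254) : Q] = 4

[Q(√299):Q] = 2 (min poly x^2 - 299, irreducible since 299 is squarefree > 1). For the top step, suppose √254 ∈ Q(√299), say √254 = c + d√299 with c, d ∈ Q. Squaring: 254 = c^2 + 299d^2 + 2cd√299. Since √299 ∉ Q this forces 2cd = 0. If d = 0 then √254 = c ∈ Q, contradicting 254 squarefree > 1. If c = 0 then 254 = 299d^2, so 299·254 = (299d)^2 is a perfect square in Q — but 299·254 = 75946 is not a perfect square (since 299 and 254 are distinct squarefree integers). Contradiction. Hence √254 ∉ Q(√299), so x^2 - 254 stays irreducible over Q(√299) and [Q(√299, √254) : Q(√299)] = 2. By the tower law, [Q(√299, √254) : Q] = 2 · 2 = 4.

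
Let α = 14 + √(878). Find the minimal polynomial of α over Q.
m_α(x) = x^2 - 28x - 682

From α - 14 = √(878), squaring gives (α - 14)^2 = 878, i.e. α^2 - 28α + 196 = 878, so α^2 - 28α - 682 = 0. The discriminant of x^2 - 28x - 682 is (-28)^2 - 4·(-682) = 784 + 2728 = 3512, and 4·(878) is not a perfect square in Q since 878 is squarefree and ≠ 1. Hence x^2 - 28x - 682 is irreducible over Q and is the minimal polynomial of α.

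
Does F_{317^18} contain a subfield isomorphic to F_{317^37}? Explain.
No: F_{317^37} is not a subfield of F_{317^18}

F_{p^m} embeds in F_{p^n} iff m | n. Here 37 ∤ 18 (since 18 = 0·37 + 18 with remainder 18 ≠ 0), so F_{317^37} is not a subfield of F_{317^18}. Equivalently: if it were, the tower law would give 37 = [F_{317^37}:F_317] dividing [F_{317^18}:F_317] = 18, contradiction.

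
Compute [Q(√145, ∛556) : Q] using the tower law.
[Q(√145, ∛556) : Q] = 6

Let L = Q(√145, ∛556). Since Q(√145) ⊂ L and [Q(√145):Q] = 2, the tower law gives 2 | [L:Q]. Likewise Q(∛556) ⊂ L with [Q(∛556):Q] = 3 (because 556 is not a perfect cube), so 3 | [L:Q]. As gcd(2,3) = 1, [L:Q] is divisible by 6. Conversely L is generated over Q by √145 and ∛556, so [L:Q] ≤ 2·3 = 6. Therefore [Q(√145, ∛556) : Q] = 6.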